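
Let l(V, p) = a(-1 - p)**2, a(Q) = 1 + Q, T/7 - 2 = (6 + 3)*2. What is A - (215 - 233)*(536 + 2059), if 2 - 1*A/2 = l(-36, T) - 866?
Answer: 9246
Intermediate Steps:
T = 140 (T = 14 + 7*((6 + 3)*2) = 14 + 7*(9*2) = 14 + 7*18 = 14 + 126 = 140)
l(V, p) = p**2 (l(V, p) = (1 + (-1 - p))**2 = (-p)**2 = p**2)
A = -37464 (A = 4 - 2*(140**2 - 866) = 4 - 2*(19600 - 866) = 4 - 2*18734 = 4 - 37468 = -37464)
A - (215 - 233)*(536 + 2059) = -37464 - (215 - 233)*(536 + 2059) = -37464 - (-18)*2595 = -37464 - 1*(-46710) = -37464 + 46710 = 9246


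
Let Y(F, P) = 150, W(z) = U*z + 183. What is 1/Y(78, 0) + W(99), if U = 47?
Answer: 725401/150 ≈ 4836.0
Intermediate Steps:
W(z) = 183 + 47*z (W(z) = 47*z + 183 = 183 + 47*z)
1/Y(78, 0) + W(99) = 1/150 + (183 + 47*99) = 1/150 + (183 + 4653) = 1/150 + 4836 = 725401/150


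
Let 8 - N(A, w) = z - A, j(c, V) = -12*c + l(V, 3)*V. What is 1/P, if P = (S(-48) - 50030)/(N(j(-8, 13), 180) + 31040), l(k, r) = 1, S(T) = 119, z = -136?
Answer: -10431/16637 ≈ -0.62698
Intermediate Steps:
j(c, V) = V - 12*c (j(c, V) = -12*c + 1*V = -12*c + V = V - 12*c)
N(A, w) = 144 + A (N(A, w) = 8 - (-136 - A) = 8 + (136 + A) = 144 + A)
P = -16637/10431 (P = (119 - 50030)/((144 + (13 - 12*(-8))) + 31040) = -49911/((144 + (13 + 96)) + 31040) = -49911/((144 + 109) + 31040) = -49911/(253 + 31040) = -49911/31293 = -49911*1/31293 = -16637/10431 ≈ -1.5950)
1/P = 1/(-16637/10431) = -10431/16637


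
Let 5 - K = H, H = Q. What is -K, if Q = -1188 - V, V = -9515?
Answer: 8322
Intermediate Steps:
Q = 8327 (Q = -1188 - 1*(-9515) = -1188 + 9515 = 8327)
H = 8327
K = -8322 (K = 5 - 1*8327 = 5 - 8327 = -8322)
-K = -1*(-8322) = 8322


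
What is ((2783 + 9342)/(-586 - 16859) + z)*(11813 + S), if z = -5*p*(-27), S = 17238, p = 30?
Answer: 410433254275/3489 ≈ 1.1764e+8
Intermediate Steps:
z = 4050 (z = -5*30*(-27) = -150*(-27) = 4050)
((2783 + 9342)/(-586 - 16859) + z)*(11813 + S) = ((2783 + 9342)/(-586 - 16859) + 4050)*(11813 + 17238) = (12125/(-17445) + 4050)*29051 = (12125*(-1/17445) + 4050)*29051 = (-2425/3489 + 4050)*29051 = (14128025/3489)*29051 = 410433254275/3489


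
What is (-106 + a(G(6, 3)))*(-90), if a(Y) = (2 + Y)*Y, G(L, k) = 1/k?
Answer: 9470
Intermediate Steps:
a(Y) = Y*(2 + Y)
(-106 + a(G(6, 3)))*(-90) = (-106 + (2 + 1/3)/3)*(-90) = (-106 + (1/3)*(7/3))*(-90) = (-106 + 7/9)*(-90) = -947/9*(-90) = 9470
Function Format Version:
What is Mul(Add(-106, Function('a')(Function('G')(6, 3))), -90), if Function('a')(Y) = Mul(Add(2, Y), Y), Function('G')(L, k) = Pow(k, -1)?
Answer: 9470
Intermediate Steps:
Function('a')(Y) = Mul(Y, Add(2, Y))
Mul(Add(-106, Function('a')(Function('G')(6, 3))), -90) = Mul(Add(-106, Mul(Pow(3, -1), Add(2, Pow(3, -1)))), -90) = Mul(Add(-106, Mul(Rational(1, 3), Add(2, Rational(1, 3)))), -90) = Mul(Add(-106, Mul(Rational(1, 3), Rational(7, 3))), -90) = Mul(Add(-106, Rational(7, 9)), -90) = Mul(Rational(-947, 9), -90) = 9470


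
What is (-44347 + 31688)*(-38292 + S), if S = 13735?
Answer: 310867063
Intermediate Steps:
(-44347 + 31688)*(-38292 + S) = (-44347 + 31688)*(-38292 + 13735) = -12659*(-24557) = 310867063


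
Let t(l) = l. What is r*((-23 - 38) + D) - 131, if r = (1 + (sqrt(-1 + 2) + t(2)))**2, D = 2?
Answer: -1075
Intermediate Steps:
r = 16 (r = (1 + (sqrt(-1 + 2) + 2))**2 = (1 + (sqrt(1) + 2))**2 = (1 + (1 + 2))**2 = (1 + 3)**2 = 4**2 = 16)
r*((-23 - 38) + D) - 131 = 16*((-23 - 38) + 2) - 131 = 16*(-61 + 2) - 131 = 16*(-59) - 131 = -944 - 131 = -1075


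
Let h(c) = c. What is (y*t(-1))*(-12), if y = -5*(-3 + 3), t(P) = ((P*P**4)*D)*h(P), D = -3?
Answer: 0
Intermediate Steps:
t(P) = -3*P**6 (t(P) = ((P*P**4)*(-3))*P = (P**5*(-3))*P = (-3*P**5)*P = -3*P**6)
y = 0 (y = -5*0 = 0)
(y*t(-1))*(-12) = (0*(-3*(-1)**6))*(-12) = (0*(-3*1))*(-12) = (0*(-3))*(-12) = 0*(-12) = 0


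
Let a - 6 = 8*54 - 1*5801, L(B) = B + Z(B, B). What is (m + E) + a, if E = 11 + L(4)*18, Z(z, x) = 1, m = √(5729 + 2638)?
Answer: -5262 + √8367 ≈ -5170.5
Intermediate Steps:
m = √8367 ≈ 91.471
L(B) = 1 + B (L(B) = B + 1 = 1 + B)
E = 101 (E = 11 + (1 + 4)*18 = 11 + 5*18 = 11 + 90 = 101)
a = -5363 (a = 6 + (8*54 - 1*5801) = 6 + (432 - 5801) = 6 - 5369 = -5363)
(m + E) + a = (√8367 + 101) - 5363 = (101 + √8367) - 5363 = -5262 + √8367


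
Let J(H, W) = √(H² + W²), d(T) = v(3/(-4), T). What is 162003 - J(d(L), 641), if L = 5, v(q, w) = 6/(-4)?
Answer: 162003 - √1643533/2 ≈ 1.6136e+5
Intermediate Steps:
v(q, w) = -3/2 (v(q, w) = 6*(-¼) = -3/2)
d(T) = -3/2
162003 - J(d(L), 641) = 162003 - √((-3/2)² + 641²) = 162003 - √(9/4 + 410881) = 162003 - √(1643533/4) = 162003 - √1643533/2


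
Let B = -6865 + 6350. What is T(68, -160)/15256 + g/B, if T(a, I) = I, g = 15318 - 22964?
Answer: 14570622/982105 ≈ 14.836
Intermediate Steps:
g = -7646
B = -515
T(68, -160)/15256 + g/B = -160/15256 - 7646/(-515) = -160*1/15256 - 7646*(-1/515) = -20/1907 + 7646/515 = 14570622/982105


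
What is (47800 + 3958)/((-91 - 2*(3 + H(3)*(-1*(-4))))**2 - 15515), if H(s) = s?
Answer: -25879/437 ≈ -59.220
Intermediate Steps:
(47800 + 3958)/((-91 - 2*(3 + H(3)*(-1*(-4))))**2 - 15515) = (47800 + 3958)/((-91 - 2*(3 + 3*(-1*(-4))))**2 - 15515) = 51758/((-91 - 2*(3 + 3*4))**2 - 15515) = 51758/((-91 - 2*(3 + 12))**2 - 15515) = 51758/((-91 - 2*15)**2 - 15515) = 51758/((-91 - 30)**2 - 15515) = 51758/((-121)**2 - 15515) = 51758/(14641 - 15515) = 51758/(-874) = 51758*(-1/874) = -25879/437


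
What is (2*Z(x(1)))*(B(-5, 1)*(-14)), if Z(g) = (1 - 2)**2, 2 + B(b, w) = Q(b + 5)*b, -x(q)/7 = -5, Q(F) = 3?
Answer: 476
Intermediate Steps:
x(q) = 35 (x(q) = -7*(-5) = 35)
B(b, w) = -2 + 3*b
Z(g) = 1 (Z(g) = (-1)**2 = 1)
(2*Z(x(1)))*(B(-5, 1)*(-14)) = (2*1)*((-2 + 3*(-5))*(-14)) = 2*((-2 - 15)*(-14)) = 2*(-17*(-14)) = 2*238 = 476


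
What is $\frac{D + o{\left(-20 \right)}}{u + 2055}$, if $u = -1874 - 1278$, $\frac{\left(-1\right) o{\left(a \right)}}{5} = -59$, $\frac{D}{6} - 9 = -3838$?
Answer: $\frac{22679}{1097} \approx 20.674$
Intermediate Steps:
$D = -22974$ ($D = 54 + 6 \left(-3838\right) = 54 - 23028 = -22974$)
$o{\left(a \right)} = 295$ ($o{\left(a \right)} = \left(-5\right) \left(-59\right) = 295$)
$u = -3152$
$\frac{D + o{\left(-20 \right)}}{u + 2055} = \frac{-22974 + 295}{-3152 + 2055} = - \frac{22679}{-1097} = \left(-22679\right) \left(- \frac{1}{1097}\right) = \frac{22679}{1097}$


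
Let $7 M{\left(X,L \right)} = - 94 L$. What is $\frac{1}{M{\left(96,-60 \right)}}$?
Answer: $\frac{7}{5640} \approx 0.0012411$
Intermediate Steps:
$M{\left(X,L \right)} = - \frac{94 L}{7}$ ($M{\left(X,L \right)} = \frac{\left(-94\right) L}{7} = - \frac{94 L}{7}$)
$\frac{1}{M{\left(96,-60 \right)}} = \frac{1}{\left(- \frac{94}{7}\right) \left(-60\right)} = \frac{1}{\frac{5640}{7}} = \frac{7}{5640}$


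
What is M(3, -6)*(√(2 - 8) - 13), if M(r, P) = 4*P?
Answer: 312 - 24*I*√6 ≈ 312.0 - 58.788*I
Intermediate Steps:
M(3, -6)*(√(2 - 8) - 13) = (4*(-6))*(√(2 - 8) - 13) = -24*(√(-6) - 13) = -24*(I*√6 - 13) = -24*(-13 + I*√6) = 312 - 24*I*√6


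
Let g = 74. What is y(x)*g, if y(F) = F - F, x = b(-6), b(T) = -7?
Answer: 0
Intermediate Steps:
x = -7
y(F) = 0
y(x)*g = 0*74 = 0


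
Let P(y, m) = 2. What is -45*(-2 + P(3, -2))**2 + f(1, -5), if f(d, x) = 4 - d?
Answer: 3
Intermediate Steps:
-45*(-2 + P(3, -2))**2 + f(1, -5) = -45*(-2 + 2)**2 + (4 - 1*1) = -45*0**2 + (4 - 1) = -45*0 + 3 = 0 + 3 = 3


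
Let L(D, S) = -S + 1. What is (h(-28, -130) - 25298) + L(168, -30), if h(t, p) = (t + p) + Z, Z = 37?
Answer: -25388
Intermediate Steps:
h(t, p) = 37 + p + t (h(t, p) = (t + p) + 37 = (p + t) + 37 = 37 + p + t)
L(D, S) = 1 - S
(h(-28, -130) - 25298) + L(168, -30) = ((37 - 130 - 28) - 25298) + (1 - 1*(-30)) = (-121 - 25298) + (1 + 30) = -25419 + 31 = -25388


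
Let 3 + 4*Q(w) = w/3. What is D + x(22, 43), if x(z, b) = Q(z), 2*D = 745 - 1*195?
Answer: 3313/12 ≈ 276.08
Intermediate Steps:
Q(w) = -¾ + w/12 (Q(w) = -¾ + (w/3)/4 = -¾ + w/12)
D = 275 (D = (745 - 1*195)/2 = (745 - 195)/2 = (½)*550 = 275)
x(z, b) = -¾ + z/12
D + x(22, 43) = 275 + (-¾ + (1/12)*22) = 275 + (-¾ + 11/6) = 275 + 13/12 = 3313/12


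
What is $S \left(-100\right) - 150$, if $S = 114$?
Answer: $-11550$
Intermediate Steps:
$S \left(-100\right) - 150 = 114 \left(-100\right) - 150 = -11400 - 150 = -11550$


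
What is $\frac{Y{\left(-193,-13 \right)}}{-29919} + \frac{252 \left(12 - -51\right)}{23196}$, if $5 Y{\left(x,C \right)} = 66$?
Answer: $\frac{65928869}{96389045} \approx 0.68399$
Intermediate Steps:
$Y{\left(x,C \right)} = \frac{66}{5}$ ($Y{\left(x,C \right)} = \frac{1}{5} \cdot 66 = \frac{66}{5}$)
$\frac{Y{\left(-193,-13 \right)}}{-29919} + \frac{252 \left(12 - -51\right)}{23196} = \frac{66}{5 \left(-29919\right)} + \frac{252 \left(12 - -51\right)}{23196} = \frac{66}{5} \left(- \frac{1}{29919}\right) + 252 \left(12 + 51\right) \frac{1}{23196} = - \frac{22}{49865} + 252 \cdot 63 \cdot \frac{1}{23196} = - \frac{22}{49865} + 15876 \cdot \frac{1}{23196} = - \frac{22}{49865} + \frac{1323}{1933} = \frac{65928869}{96389045}$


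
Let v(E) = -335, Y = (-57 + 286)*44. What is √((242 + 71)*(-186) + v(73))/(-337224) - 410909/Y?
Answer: -410909/10076 - I*√58553/337224 ≈ -40.781 - 0.00071756*I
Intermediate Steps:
Y = 10076 (Y = 229*44 = 10076)
√((242 + 71)*(-186) + v(73))/(-337224) - 410909/Y = √((242 + 71)*(-186) - 335)/(-337224) - 410909/10076 = √(313*(-186) - 335)*(-1/337224) - 410909*1/10076 = √(-58218 - 335)*(-1/337224) - 410909/10076 = √(-58553)*(-1/337224) - 410909/10076 = (I*√58553)*(-1/337224) - 410909/10076 = -I*√58553/337224 - 410909/10076 = -410909/10076 - I*√58553/337224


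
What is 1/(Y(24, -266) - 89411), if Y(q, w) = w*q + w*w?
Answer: -1/25039 ≈ -3.9938e-5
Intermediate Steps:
Y(q, w) = w² + q*w (Y(q, w) = q*w + w² = w² + q*w)
1/(Y(24, -266) - 89411) = 1/(-266*(24 - 266) - 89411) = 1/(-266*(-242) - 89411) = 1/(64372 - 89411) = 1/(-25039) = -1/25039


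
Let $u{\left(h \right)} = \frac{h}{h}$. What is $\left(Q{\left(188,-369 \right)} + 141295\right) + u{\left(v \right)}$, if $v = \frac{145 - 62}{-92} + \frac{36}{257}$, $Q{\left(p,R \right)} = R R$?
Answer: $277457$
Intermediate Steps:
$Q{\left(p,R \right)} = R^{2}$
$v = - \frac{18019}{23644}$ ($v = 83 \left(- \frac{1}{92}\right) + 36 \cdot \frac{1}{257} = - \frac{83}{92} + \frac{36}{257} = - \frac{18019}{23644} \approx -0.7621$)
$u{\left(h \right)} = 1$
$\left(Q{\left(188,-369 \right)} + 141295\right) + u{\left(v \right)} = \left(\left(-369\right)^{2} + 141295\right) + 1 = \left(136161 + 141295\right) + 1 = 277456 + 1 = 277457$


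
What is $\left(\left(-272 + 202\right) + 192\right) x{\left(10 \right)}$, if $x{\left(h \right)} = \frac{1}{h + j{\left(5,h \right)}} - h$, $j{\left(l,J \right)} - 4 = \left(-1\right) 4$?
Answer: $- \frac{6039}{5} \approx -1207.8$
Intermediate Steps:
$j{\left(l,J \right)} = 0$ ($j{\left(l,J \right)} = 4 - 4 = 0$)
$x{\left(h \right)} = \frac{1}{h} - h$ ($x{\left(h \right)} = \frac{1}{h + 0} - h = \frac{1}{h} - h$)
$\left(\left(-272 + 202\right) + 192\right) x{\left(10 \right)} = \left(\left(-272 + 202\right) + 192\right) \left(\frac{1}{10} - 10\right) = \left(-70 + 192\right) \left(\frac{1}{10} - 10\right) = 122 \left(- \frac{99}{10}\right) = - \frac{6039}{5}$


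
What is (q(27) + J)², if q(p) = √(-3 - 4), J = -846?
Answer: (846 - I*√7)² ≈ 7.1571e+5 - 4477.0*I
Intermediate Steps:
q(p) = I*√7 (q(p) = √(-7) = I*√7)
(q(27) + J)² = (I*√7 - 846)² = (-846 + I*√7)²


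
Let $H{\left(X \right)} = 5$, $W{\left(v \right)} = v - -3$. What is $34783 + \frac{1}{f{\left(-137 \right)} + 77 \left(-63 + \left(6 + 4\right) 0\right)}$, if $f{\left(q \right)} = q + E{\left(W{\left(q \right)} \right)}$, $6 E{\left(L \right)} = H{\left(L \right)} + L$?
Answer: $\frac{348490875}{10019} \approx 34783.0$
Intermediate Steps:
$W{\left(v \right)} = 3 + v$ ($W{\left(v \right)} = v + 3 = 3 + v$)
$E{\left(L \right)} = \frac{5}{6} + \frac{L}{6}$ ($E{\left(L \right)} = \frac{5 + L}{6} = \frac{5}{6} + \frac{L}{6}$)
$f{\left(q \right)} = \frac{4}{3} + \frac{7 q}{6}$ ($f{\left(q \right)} = q + \left(\frac{5}{6} + \frac{3 + q}{6}\right) = q + \left(\frac{5}{6} + \left(\frac{1}{2} + \frac{q}{6}\right)\right) = q + \left(\frac{4}{3} + \frac{q}{6}\right) = \frac{4}{3} + \frac{7 q}{6}$)
$34783 + \frac{1}{f{\left(-137 \right)} + 77 \left(-63 + \left(6 + 4\right) 0\right)} = 34783 + \frac{1}{\left(\frac{4}{3} + \frac{7}{6} \left(-137\right)\right) + 77 \left(-63 + \left(6 + 4\right) 0\right)} = 34783 + \frac{1}{\left(\frac{4}{3} - \frac{959}{6}\right) + 77 \left(-63 + 10 \cdot 0\right)} = 34783 + \frac{1}{- \frac{317}{2} + 77 \left(-63 + 0\right)} = 34783 + \frac{1}{- \frac{317}{2} + 77 \left(-63\right)} = 34783 + \frac{1}{- \frac{317}{2} - 4851} = 34783 + \frac{1}{- \frac{10019}{2}} = 34783 - \frac{2}{10019} = \frac{348490875}{10019}$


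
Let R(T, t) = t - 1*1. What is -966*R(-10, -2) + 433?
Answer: 3331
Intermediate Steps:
R(T, t) = -1 + t (R(T, t) = t - 1 = -1 + t)
-966*R(-10, -2) + 433 = -966*(-1 - 2) + 433 = -966*(-3) + 433 = 2898 + 433 = 3331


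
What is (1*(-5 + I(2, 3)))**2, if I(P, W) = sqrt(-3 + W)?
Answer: 25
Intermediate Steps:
(1*(-5 + I(2, 3)))**2 = (1*(-5 + sqrt(-3 + 3)))**2 = (1*(-5 + sqrt(0)))**2 = (1*(-5 + 0))**2 = (1*(-5))**2 = (-5)**2 = 25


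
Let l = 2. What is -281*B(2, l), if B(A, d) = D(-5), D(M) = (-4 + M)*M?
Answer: -12645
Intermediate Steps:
D(M) = M*(-4 + M)
B(A, d) = 45 (B(A, d) = -5*(-4 - 5) = -5*(-9) = 45)
-281*B(2, l) = -281*45 = -12645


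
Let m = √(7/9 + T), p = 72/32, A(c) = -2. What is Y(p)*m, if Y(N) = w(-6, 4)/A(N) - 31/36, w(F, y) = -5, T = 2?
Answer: 295/108 ≈ 2.7315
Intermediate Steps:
p = 9/4 (p = 72*(1/32) = 9/4 ≈ 2.2500)
Y(N) = 59/36 (Y(N) = -5/(-2) - 31/36 = -5*(-½) - 31*1/36 = 5/2 - 31/36 = 59/36)
m = 5/3 (m = √(7/9 + 2) = √(25/9) = 5/3 ≈ 1.6667)
Y(p)*m = (59/36)*(5/3) = 295/108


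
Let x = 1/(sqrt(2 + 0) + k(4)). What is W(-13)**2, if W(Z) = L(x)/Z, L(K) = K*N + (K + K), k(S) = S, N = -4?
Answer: (4 - sqrt(2))**2/8281 ≈ 0.00080743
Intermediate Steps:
x = 1/(4 + sqrt(2)) (x = 1/(sqrt(2 + 0) + 4) = 1/(sqrt(2) + 4) = 1/(4 + sqrt(2)) ≈ 0.18470)
L(K) = -2*K (L(K) = K*(-4) + (K + K) = -4*K + 2*K = -2*K)
W(Z) = (-4/7 + sqrt(2)/7)/Z (W(Z) = (-2*(2/7 - sqrt(2)/14))/Z = (-4/7 + sqrt(2)/7)/Z)
W(-13)**2 = ((1/7)*(-4 + sqrt(2))/(-13))**2 = ((1/7)*(-1/13)*(-4 + sqrt(2)))**2 = (4/91 - sqrt(2)/91)**2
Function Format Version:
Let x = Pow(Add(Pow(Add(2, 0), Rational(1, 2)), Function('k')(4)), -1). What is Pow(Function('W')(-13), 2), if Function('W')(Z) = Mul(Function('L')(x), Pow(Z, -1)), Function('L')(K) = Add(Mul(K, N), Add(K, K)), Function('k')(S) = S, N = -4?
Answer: Mul(Rational(1, 8281), Pow(Add(4, Mul(-1, Pow(2, Rational(1, 2)))), 2)) ≈ 0.00080743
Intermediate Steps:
x = Pow(Add(4, Pow(2, Rational(1, 2))), -1) (x = Pow(Add(Pow(Add(2, 0), Rational(1, 2)), 4), -1) = Pow(Add(Pow(2, Rational(1, 2)), 4), -1) = Pow(Add(4, Pow(2, Rational(1, 2))), -1) ≈ 0.18470)
Function('L')(K) = Mul(-2, K) (Function('L')(K) = Add(Mul(K, -4), Add(K, K)) = Add(Mul(-4, K), Mul(2, K)) = Mul(-2, K))
Function('W')(Z) = Mul(Pow(Z, -1), Add(Rational(-4, 7), Mul(Rational(1, 7), Pow(2, Rational(1, 2))))) (Function('W')(Z) = Mul(Mul(-2, Add(Rational(2, 7), Mul(Rational(-1, 14), Pow(2, Rational(1, 2))))), Pow(Z, -1)) = Mul(Add(Rational(-4, 7), Mul(Rational(1, 7), Pow(2, Rational(1, 2)))), Pow(Z, -1)) = Mul(Pow(Z, -1), Add(Rational(-4, 7), Mul(Rational(1, 7), Pow(2, Rational(1, 2))))))
Pow(Function('W')(-13), 2) = Pow(Mul(Rational(1, 7), Pow(-13, -1), Add(-4, Pow(2, Rational(1, 2)))), 2) = Pow(Mul(Rational(1, 7), Rational(-1, 13), Add(-4, Pow(2, Rational(1, 2)))), 2) = Pow(Add(Rational(4, 91), Mul(Rational(-1, 91), Pow(2, Rational(1, 2)))), 2)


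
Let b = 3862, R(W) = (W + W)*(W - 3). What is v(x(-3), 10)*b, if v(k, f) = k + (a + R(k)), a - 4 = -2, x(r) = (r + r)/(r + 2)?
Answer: 169928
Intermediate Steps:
x(r) = 2*r/(2 + r) (x(r) = (2*r)/(2 + r) = 2*r/(2 + r))
R(W) = 2*W*(-3 + W) (R(W) = (2*W)*(-3 + W) = 2*W*(-3 + W))
a = 2 (a = 4 - 2 = 2)
v(k, f) = 2 + k + 2*k*(-3 + k) (v(k, f) = k + (2 + 2*k*(-3 + k)) = 2 + k + 2*k*(-3 + k))
v(x(-3), 10)*b = (2 + 2*(-3)/(2 - 3) + 2*(2*(-3)/(2 - 3))*(-3 + 2*(-3)/(2 - 3)))*3862 = (2 + 2*(-3)/(-1) + 2*(2*(-3)/(-1))*(-3 + 2*(-3)/(-1)))*3862 = (2 + 2*(-3)*(-1) + 2*(2*(-3)*(-1))*(-3 + 2*(-3)*(-1)))*3862 = (2 + 6 + 2*6*(-3 + 6))*3862 = (2 + 6 + 2*6*3)*3862 = (2 + 6 + 36)*3862 = 44*3862 = 169928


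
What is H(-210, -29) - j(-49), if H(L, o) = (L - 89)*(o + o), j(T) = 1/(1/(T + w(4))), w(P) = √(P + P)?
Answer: 17391 - 2*√2 ≈ 17388.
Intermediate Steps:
w(P) = √2*√P (w(P) = √(2*P) = √2*√P)
j(T) = T + 2*√2 (j(T) = 1/(1/(T + √2*√4)) = 1/(1/(T + √2*2)) = 1/(1/(T + 2*√2)) = T + 2*√2)
H(L, o) = 2*o*(-89 + L) (H(L, o) = (-89 + L)*(2*o) = 2*o*(-89 + L))
H(-210, -29) - j(-49) = 2*(-29)*(-89 - 210) - (-49 + 2*√2) = 2*(-29)*(-299) + (49 - 2*√2) = 17342 + (49 - 2*√2) = 17391 - 2*√2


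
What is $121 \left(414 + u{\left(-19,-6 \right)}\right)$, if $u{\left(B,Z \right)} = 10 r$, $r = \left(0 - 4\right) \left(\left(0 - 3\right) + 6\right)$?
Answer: $35574$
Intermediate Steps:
$r = -12$ ($r = - 4 \left(\left(0 - 3\right) + 6\right) = - 4 \left(-3 + 6\right) = \left(-4\right) 3 = -12$)
$u{\left(B,Z \right)} = -120$ ($u{\left(B,Z \right)} = 10 \left(-12\right) = -120$)
$121 \left(414 + u{\left(-19,-6 \right)}\right) = 121 \left(414 - 120\right) = 121 \cdot 294 = 35574$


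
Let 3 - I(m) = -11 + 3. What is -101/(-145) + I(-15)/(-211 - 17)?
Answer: 21433/33060 ≈ 0.64831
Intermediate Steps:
I(m) = 11 (I(m) = 3 - (-11 + 3) = 3 - 1*(-8) = 3 + 8 = 11)
-101/(-145) + I(-15)/(-211 - 17) = -101/(-145) + 11/(-211 - 17) = -101*(-1/145) + 11/(-228) = 101/145 + 11*(-1/228) = 101/145 - 11/228 = 21433/33060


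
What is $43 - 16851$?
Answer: $-16808$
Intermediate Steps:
$43 - 16851 = -16808$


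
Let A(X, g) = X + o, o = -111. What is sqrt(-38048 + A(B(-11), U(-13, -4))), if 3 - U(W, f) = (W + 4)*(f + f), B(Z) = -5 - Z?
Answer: I*sqrt(38153) ≈ 195.33*I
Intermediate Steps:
U(W, f) = 3 - 2*f*(4 + W) (U(W, f) = 3 - (W + 4)*(f + f) = 3 - (4 + W)*2*f = 3 - 2*f*(4 + W))
A(X, g) = -111 + X (A(X, g) = X - 111 = -111 + X)
sqrt(-38048 + A(B(-11), U(-13, -4))) = sqrt(-38048 + (-111 + (-5 - 1*(-11)))) = sqrt(-38048 + (-111 + (-5 + 11))) = sqrt(-38048 + (-111 + 6)) = sqrt(-38048 - 105) = sqrt(-38153) = I*sqrt(38153)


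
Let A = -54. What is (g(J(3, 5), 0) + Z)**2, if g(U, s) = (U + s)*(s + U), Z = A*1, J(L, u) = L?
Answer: 2025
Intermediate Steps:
Z = -54 (Z = -54*1 = -54)
g(U, s) = (U + s)**2 (g(U, s) = (U + s)*(U + s) = (U + s)**2)
(g(J(3, 5), 0) + Z)**2 = ((3 + 0)**2 - 54)**2 = (3**2 - 54)**2 = (9 - 54)**2 = (-45)**2 = 2025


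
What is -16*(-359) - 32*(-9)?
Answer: 6032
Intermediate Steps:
-16*(-359) - 32*(-9) = 5744 + 288 = 6032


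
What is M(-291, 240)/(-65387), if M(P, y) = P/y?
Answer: 97/5230960 ≈ 1.8543e-5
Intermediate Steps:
M(-291, 240)/(-65387) = -291/240/(-65387) = -291*1/240*(-1/65387) = -97/80*(-1/65387) = 97/5230960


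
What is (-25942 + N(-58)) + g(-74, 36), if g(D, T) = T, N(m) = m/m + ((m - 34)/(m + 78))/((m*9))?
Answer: -67612027/2610 ≈ -25905.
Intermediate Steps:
N(m) = 1 + (-34 + m)/(9*m*(78 + m)) (N(m) = 1 + ((-34 + m)/(78 + m))/((9*m)) = 1 + ((-34 + m)/(78 + m))*(1/(9*m)) = 1 + (-34 + m)/(9*m*(78 + m)))
(-25942 + N(-58)) + g(-74, 36) = (-25942 + (⅑)*(-34 + 9*(-58)² + 703*(-58))/(-58*(78 - 58))) + 36 = (-25942 + (⅑)*(-1/58)*(-34 + 9*3364 - 40774)/20) + 36 = (-25942 + (⅑)*(-1/58)*(1/20)*(-34 + 30276 - 40774)) + 36 = (-25942 + (⅑)*(-1/58)*(1/20)*(-10532)) + 36 = (-25942 + 2633/2610) + 36 = -67705987/2610 + 36 = -67612027/2610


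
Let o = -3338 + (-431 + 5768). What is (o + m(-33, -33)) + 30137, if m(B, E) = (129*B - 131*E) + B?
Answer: 32169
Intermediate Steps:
m(B, E) = -131*E + 130*B (m(B, E) = (-131*E + 129*B) + B = -131*E + 130*B)
o = 1999 (o = -3338 + 5337 = 1999)
(o + m(-33, -33)) + 30137 = (1999 + (-131*(-33) + 130*(-33))) + 30137 = (1999 + (4323 - 4290)) + 30137 = (1999 + 33) + 30137 = 2032 + 30137 = 32169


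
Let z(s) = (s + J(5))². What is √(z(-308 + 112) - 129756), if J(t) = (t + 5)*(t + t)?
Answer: 14*I*√615 ≈ 347.19*I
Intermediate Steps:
J(t) = 2*t*(5 + t) (J(t) = (5 + t)*(2*t) = 2*t*(5 + t))
z(s) = (100 + s)² (z(s) = (s + 2*5*(5 + 5))² = (s + 2*5*10)² = (s + 100)² = (100 + s)²)
√(z(-308 + 112) - 129756) = √((100 + (-308 + 112))² - 129756) = √((100 - 196)² - 129756) = √((-96)² - 129756) = √(9216 - 129756) = √(-120540) = 14*I*√615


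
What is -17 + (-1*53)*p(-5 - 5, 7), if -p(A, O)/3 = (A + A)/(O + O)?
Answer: -1709/7 ≈ -244.14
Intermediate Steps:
p(A, O) = -3*A/O (p(A, O) = -3*(A + A)/(O + O) = -3*2*A/(2*O) = -3*2*A*1/(2*O) = -3*A/O)
-17 + (-1*53)*p(-5 - 5, 7) = -17 + (-1*53)*(-3*(-5 - 5)/7) = -17 - (-159)*(-10)/7 = -17 - 53*30/7 = -17 - 1590/7 = -1709/7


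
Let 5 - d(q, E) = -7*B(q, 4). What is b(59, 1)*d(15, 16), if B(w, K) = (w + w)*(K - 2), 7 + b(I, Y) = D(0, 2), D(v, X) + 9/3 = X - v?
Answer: -3400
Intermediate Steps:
D(v, X) = -3 + X - v (D(v, X) = -3 + (X - v) = -3 + X - v)
b(I, Y) = -8 (b(I, Y) = -7 + (-3 + 2 - 1*0) = -7 + (-3 + 2 + 0) = -7 - 1 = -8)
B(w, K) = 2*w*(-2 + K) (B(w, K) = (2*w)*(-2 + K) = 2*w*(-2 + K))
d(q, E) = 5 + 28*q (d(q, E) = 5 - (-7)*2*q*(-2 + 4) = 5 - (-7)*2*q*2 = 5 - (-7)*4*q = 5 - (-28)*q = 5 + 28*q)
b(59, 1)*d(15, 16) = -8*(5 + 28*15) = -8*(5 + 420) = -8*425 = -3400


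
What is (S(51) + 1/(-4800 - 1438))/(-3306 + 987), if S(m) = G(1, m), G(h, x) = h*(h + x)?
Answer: -108125/4821974 ≈ -0.022423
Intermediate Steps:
S(m) = 1 + m (S(m) = 1*(1 + m) = 1 + m)
(S(51) + 1/(-4800 - 1438))/(-3306 + 987) = ((1 + 51) + 1/(-4800 - 1438))/(-3306 + 987) = (52 + 1/(-6238))/(-2319) = (52 - 1/6238)*(-1/2319) = (324375/6238)*(-1/2319) = -108125/4821974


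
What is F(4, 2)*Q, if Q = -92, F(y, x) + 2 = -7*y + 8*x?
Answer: 1288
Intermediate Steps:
F(y, x) = -2 - 7*y + 8*x (F(y, x) = -2 + (-7*y + 8*x) = -2 - 7*y + 8*x)
F(4, 2)*Q = (-2 - 7*4 + 8*2)*(-92) = (-2 - 28 + 16)*(-92) = -14*(-92) = 1288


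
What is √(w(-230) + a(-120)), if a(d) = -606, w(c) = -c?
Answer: 2*I*√94 ≈ 19.391*I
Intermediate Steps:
√(w(-230) + a(-120)) = √(-1*(-230) - 606) = √(230 - 606) = √(-376) = 2*I*√94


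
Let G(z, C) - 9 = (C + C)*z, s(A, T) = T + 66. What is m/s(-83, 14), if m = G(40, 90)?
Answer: 7209/80 ≈ 90.113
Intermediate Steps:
s(A, T) = 66 + T
G(z, C) = 9 + 2*C*z (G(z, C) = 9 + (C + C)*z = 9 + (2*C)*z = 9 + 2*C*z)
m = 7209 (m = 9 + 2*90*40 = 9 + 7200 = 7209)
m/s(-83, 14) = 7209/(66 + 14) = 7209/80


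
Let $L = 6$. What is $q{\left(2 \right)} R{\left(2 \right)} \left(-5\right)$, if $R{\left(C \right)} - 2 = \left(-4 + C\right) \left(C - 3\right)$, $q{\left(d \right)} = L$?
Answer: $-120$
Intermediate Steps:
$q{\left(d \right)} = 6$
$R{\left(C \right)} = 2 + \left(-4 + C\right) \left(-3 + C\right)$ ($R{\left(C \right)} = 2 + \left(-4 + C\right) \left(C - 3\right) = 2 + \left(-4 + C\right) \left(-3 + C\right)$)
$q{\left(2 \right)} R{\left(2 \right)} \left(-5\right) = 6 \left(14 + 2^{2} - 14\right) \left(-5\right) = 6 \left(14 + 4 - 14\right) \left(-5\right) = 6 \cdot 4 \left(-5\right) = 24 \left(-5\right) = -120$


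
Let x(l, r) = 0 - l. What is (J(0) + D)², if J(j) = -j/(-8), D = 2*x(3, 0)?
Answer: 36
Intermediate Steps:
x(l, r) = -l
D = -6 (D = 2*(-1*3) = 2*(-3) = -6)
J(j) = j/8 (J(j) = -j*(-⅛) = j/8)
(J(0) + D)² = ((⅛)*0 - 6)² = (0 - 6)² = (-6)² = 36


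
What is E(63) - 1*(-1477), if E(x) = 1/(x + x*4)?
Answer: 465256/315 ≈ 1477.0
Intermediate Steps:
E(x) = 1/(5*x) (E(x) = 1/(x + 4*x) = 1/(5*x))
E(63) - 1*(-1477) = (⅕)/63 - 1*(-1477) = (⅕)*(1/63) + 1477 = 1/315 + 1477 = 465256/315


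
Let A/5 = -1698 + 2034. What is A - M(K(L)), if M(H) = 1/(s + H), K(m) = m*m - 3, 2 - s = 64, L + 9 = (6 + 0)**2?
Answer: 1115519/664 ≈ 1680.0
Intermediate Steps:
L = 27 (L = -9 + (6 + 0)**2 = -9 + 6**2 = -9 + 36 = 27)
s = -62 (s = 2 - 1*64 = 2 - 64 = -62)
K(m) = -3 + m**2 (K(m) = m**2 - 3 = -3 + m**2)
M(H) = 1/(-62 + H)
A = 1680 (A = 5*(-1698 + 2034) = 5*336 = 1680)
A - M(K(L)) = 1680 - 1/(-62 + (-3 + 27**2)) = 1680 - 1/(-62 + (-3 + 729)) = 1680 - 1/(-62 + 726) = 1680 - 1/664 = 1115519/664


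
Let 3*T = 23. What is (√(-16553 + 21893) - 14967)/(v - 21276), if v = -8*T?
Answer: 44901/64012 - 3*√1335/32006 ≈ 0.69802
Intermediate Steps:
T = 23/3 (T = (⅓)*23 = 23/3 ≈ 7.6667)
v = -184/3 (v = -8*23/3 = -184/3 ≈ -61.333)
(√(-16553 + 21893) - 14967)/(v - 21276) = (√(-16553 + 21893) - 14967)/(-184/3 - 21276) = (√5340 - 14967)/(-64012/3) = (2*√1335 - 14967)*(-3/64012) = (-14967 + 2*√1335)*(-3/64012) = 44901/64012 - 3*√1335/32006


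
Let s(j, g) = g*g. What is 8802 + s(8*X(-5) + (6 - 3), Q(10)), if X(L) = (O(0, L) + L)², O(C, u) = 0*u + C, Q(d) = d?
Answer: 8902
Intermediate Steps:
O(C, u) = C (O(C, u) = 0 + C = C)
X(L) = L² (X(L) = (0 + L)² = L²)
s(j, g) = g²
8802 + s(8*X(-5) + (6 - 3), Q(10)) = 8802 + 10² = 8802 + 100 = 8902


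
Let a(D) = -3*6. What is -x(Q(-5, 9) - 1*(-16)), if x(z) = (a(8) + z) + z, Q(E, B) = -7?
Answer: 0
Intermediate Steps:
a(D) = -18
x(z) = -18 + 2*z (x(z) = (-18 + z) + z = -18 + 2*z)
-x(Q(-5, 9) - 1*(-16)) = -(-18 + 2*(-7 - 1*(-16))) = -(-18 + 2*(-7 + 16)) = -(-18 + 2*9) = -(-18 + 18) = -1*0 = 0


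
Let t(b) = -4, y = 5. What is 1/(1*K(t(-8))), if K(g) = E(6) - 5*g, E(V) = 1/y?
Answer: 5/101 ≈ 0.049505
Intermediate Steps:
E(V) = 1/5
K(g) = 1/5 - 5*g
1/(1*K(t(-8))) = 1/(1*(1/5 - 5*(-4))) = 1/(1*(1/5 + 20)) = 1/(1*(101/5)) = 1/(101/5) = 5/101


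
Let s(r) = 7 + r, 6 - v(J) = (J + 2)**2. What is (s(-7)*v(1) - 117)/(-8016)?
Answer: 39/2672 ≈ 0.014596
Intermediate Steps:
v(J) = 6 - (2 + J)**2 (v(J) = 6 - (J + 2)**2 = 6 - (2 + J)**2)
(s(-7)*v(1) - 117)/(-8016) = ((7 - 7)*(6 - (2 + 1)**2) - 117)/(-8016) = (0*(6 - 1*3**2) - 117)*(-1/8016) = (0*(6 - 1*9) - 117)*(-1/8016) = (0*(6 - 9) - 117)*(-1/8016) = (0*(-3) - 117)*(-1/8016) = (0 - 117)*(-1/8016) = -117*(-1/8016) = 39/2672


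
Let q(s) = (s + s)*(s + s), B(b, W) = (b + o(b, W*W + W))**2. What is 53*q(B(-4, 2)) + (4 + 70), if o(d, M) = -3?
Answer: 509086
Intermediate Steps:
B(b, W) = (-3 + b)**2 (B(b, W) = (b - 3)**2 = (-3 + b)**2)
q(s) = 4*s**2 (q(s) = (2*s)*(2*s) = 4*s**2)
53*q(B(-4, 2)) + (4 + 70) = 53*(4*((-3 - 4)**2)**2) + (4 + 70) = 53*(4*((-7)**2)**2) + 74 = 53*(4*49**2) + 74 = 53*(4*2401) + 74 = 53*9604 + 74 = 509012 + 74 = 509086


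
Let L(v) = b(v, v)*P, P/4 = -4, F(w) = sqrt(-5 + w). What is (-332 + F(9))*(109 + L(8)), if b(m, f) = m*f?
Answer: 301950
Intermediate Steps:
b(m, f) = f*m
P = -16 (P = 4*(-4) = -16)
L(v) = -16*v**2 (L(v) = (v*v)*(-16) = v**2*(-16) = -16*v**2)
(-332 + F(9))*(109 + L(8)) = (-332 + sqrt(-5 + 9))*(109 - 16*8**2) = (-332 + sqrt(4))*(109 - 16*64) = (-332 + 2)*(109 - 1024) = -330*(-915) = 301950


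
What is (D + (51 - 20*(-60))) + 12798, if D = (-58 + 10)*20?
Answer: 13089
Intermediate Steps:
D = -960 (D = -48*20 = -960)
(D + (51 - 20*(-60))) + 12798 = (-960 + (51 - 20*(-60))) + 12798 = (-960 + (51 + 1200)) + 12798 = (-960 + 1251) + 12798 = 291 + 12798 = 13089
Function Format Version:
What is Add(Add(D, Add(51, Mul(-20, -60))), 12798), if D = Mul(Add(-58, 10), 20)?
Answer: 13089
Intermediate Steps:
D = -960 (D = Mul(-48, 20) = -960)
Add(Add(D, Add(51, Mul(-20, -60))), 12798) = Add(Add(-960, Add(51, Mul(-20, -60))), 12798) = Add(Add(-960, Add(51, 1200)), 12798) = Add(Add(-960, 1251), 12798) = Add(291, 12798) = 13089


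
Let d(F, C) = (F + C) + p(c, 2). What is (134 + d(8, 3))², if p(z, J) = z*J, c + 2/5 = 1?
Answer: 534361/25 ≈ 21374.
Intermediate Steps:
c = ⅗ (c = -⅖ + 1 = ⅗ ≈ 0.60000)
p(z, J) = J*z
d(F, C) = 6/5 + C + F (d(F, C) = (F + C) + 2*(⅗) = (C + F) + 6/5 = 6/5 + C + F)
(134 + d(8, 3))² = (134 + (6/5 + 3 + 8))² = (134 + 61/5)² = (731/5)² = 534361/25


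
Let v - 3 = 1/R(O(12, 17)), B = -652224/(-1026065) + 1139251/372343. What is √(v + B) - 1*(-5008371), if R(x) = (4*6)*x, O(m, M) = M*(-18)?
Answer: 5008371 + √366018130591649269373533337085/233813449620540 ≈ 5.0084e+6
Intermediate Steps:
O(m, M) = -18*M
B = 1411796618147/382048120295 (B = -652224*(-1/1026065) + 1139251*(1/372343) = 652224/1026065 + 1139251/372343 = 1411796618147/382048120295 ≈ 3.6953)
R(x) = 24*x
v = 22031/7344 (v = 3 + 1/(24*(-18*17)) = 3 + 1/(24*(-306)) = 3 + 1/(-7344) = 3 - 1/7344 = 22031/7344 ≈ 2.9999)
√(v + B) - 1*(-5008371) = √(22031/7344 + 1411796618147/382048120295) - 1*(-5008371) = √(18785136501890713/2805761395446480) + 5008371 = √366018130591649269373533337085/233813449620540 + 5008371 = 5008371 + √366018130591649269373533337085/233813449620540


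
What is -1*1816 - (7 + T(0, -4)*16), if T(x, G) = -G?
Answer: -1887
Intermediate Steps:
-1*1816 - (7 + T(0, -4)*16) = -1*1816 - (7 - 1*(-4)*16) = -1816 - (7 + 4*16) = -1816 - (7 + 64) = -1816 - 1*71 = -1816 - 71 = -1887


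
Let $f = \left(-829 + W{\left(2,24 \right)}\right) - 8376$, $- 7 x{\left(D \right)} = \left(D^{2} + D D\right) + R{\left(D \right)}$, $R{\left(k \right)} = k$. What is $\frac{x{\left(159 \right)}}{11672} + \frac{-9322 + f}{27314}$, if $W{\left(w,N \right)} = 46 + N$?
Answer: $- \frac{206671723}{159404504} \approx -1.2965$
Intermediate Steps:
$x{\left(D \right)} = - \frac{2 D^{2}}{7} - \frac{D}{7}$ ($x{\left(D \right)} = - \frac{\left(D^{2} + D D\right) + D}{7} = - \frac{\left(D^{2} + D^{2}\right) + D}{7} = - \frac{2 D^{2} + D}{7} = - \frac{D + 2 D^{2}}{7} = - \frac{2 D^{2}}{7} - \frac{D}{7}$)
$f = -9135$ ($f = \left(-829 + \left(46 + 24\right)\right) - 8376 = \left(-829 + 70\right) - 8376 = -759 - 8376 = -9135$)
$\frac{x{\left(159 \right)}}{11672} + \frac{-9322 + f}{27314} = \frac{\frac{1}{7} \cdot 159 \left(-1 - 318\right)}{11672} + \frac{-9322 - 9135}{27314} = \frac{1}{7} \cdot 159 \left(-1 - 318\right) \frac{1}{11672} - \frac{18457}{27314} = \frac{1}{7} \cdot 159 \left(-319\right) \frac{1}{11672} - \frac{18457}{27314} = \left(- \frac{50721}{7}\right) \frac{1}{11672} - \frac{18457}{27314} = - \frac{50721}{81704} - \frac{18457}{27314} = - \frac{206671723}{159404504}$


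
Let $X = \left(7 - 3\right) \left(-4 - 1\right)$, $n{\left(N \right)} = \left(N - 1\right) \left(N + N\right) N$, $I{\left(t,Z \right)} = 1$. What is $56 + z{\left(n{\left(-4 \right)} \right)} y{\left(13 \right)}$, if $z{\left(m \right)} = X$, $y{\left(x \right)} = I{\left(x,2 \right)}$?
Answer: $36$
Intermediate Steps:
$y{\left(x \right)} = 1$
$n{\left(N \right)} = 2 N^{2} \left(-1 + N\right)$ ($n{\left(N \right)} = \left(-1 + N\right) 2 N N = 2 N \left(-1 + N\right) N = 2 N^{2} \left(-1 + N\right)$)
$X = -20$ ($X = 4 \left(-5\right) = -20$)
$z{\left(m \right)} = -20$
$56 + z{\left(n{\left(-4 \right)} \right)} y{\left(13 \right)} = 56 - 20 = 36$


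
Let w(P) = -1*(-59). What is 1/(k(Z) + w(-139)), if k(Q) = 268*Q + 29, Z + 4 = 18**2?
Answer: 1/85848 ≈ 1.1648e-5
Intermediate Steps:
Z = 320 (Z = -4 + 18**2 = -4 + 324 = 320)
w(P) = 59
k(Q) = 29 + 268*Q
1/(k(Z) + w(-139)) = 1/((29 + 268*320) + 59) = 1/((29 + 85760) + 59) = 1/(85789 + 59) = 1/85848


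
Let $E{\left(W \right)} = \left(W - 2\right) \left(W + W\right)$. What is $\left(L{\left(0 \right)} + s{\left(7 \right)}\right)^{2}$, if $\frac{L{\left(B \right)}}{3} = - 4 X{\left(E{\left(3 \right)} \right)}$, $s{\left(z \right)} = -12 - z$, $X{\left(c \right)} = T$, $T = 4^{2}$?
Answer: $44521$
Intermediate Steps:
$E{\left(W \right)} = 2 W \left(-2 + W\right)$ ($E{\left(W \right)} = \left(-2 + W\right) 2 W = 2 W \left(-2 + W\right)$)
$T = 16$
$X{\left(c \right)} = 16$
$L{\left(B \right)} = -192$ ($L{\left(B \right)} = 3 \left(\left(-4\right) 16\right) = 3 \left(-64\right) = -192$)
$\left(L{\left(0 \right)} + s{\left(7 \right)}\right)^{2} = \left(-192 - 19\right)^{2} = \left(-211\right)^{2} = 44521$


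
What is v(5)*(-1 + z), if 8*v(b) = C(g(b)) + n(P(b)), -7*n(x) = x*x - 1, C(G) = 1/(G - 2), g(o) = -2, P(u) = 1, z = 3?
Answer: -1/16 ≈ -0.062500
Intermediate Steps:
C(G) = 1/(-2 + G)
n(x) = 1/7 - x**2/7 (n(x) = -(x*x - 1)/7 = -(x**2 - 1)/7 = -(-1 + x**2)/7 = 1/7 - x**2/7)
v(b) = -1/32 (v(b) = (1/(-2 - 2) + (1/7 - 1/7*1**2))/8 = (1/(-4) + (1/7 - 1/7*1))/8 = (-1/4 + (1/7 - 1/7))/8 = (-1/4 + 0)/8 = (1/8)*(-1/4) = -1/32)
v(5)*(-1 + z) = -(-1 + 3)/32 = -1/32*2 = -1/16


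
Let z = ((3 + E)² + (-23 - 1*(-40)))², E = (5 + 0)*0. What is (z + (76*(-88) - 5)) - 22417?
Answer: -28434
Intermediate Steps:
E = 0 (E = 5*0 = 0)
z = 676 (z = ((3 + 0)² + (-23 - 1*(-40)))² = (3² + (-23 + 40))² = (9 + 17)² = 26² = 676)
(z + (76*(-88) - 5)) - 22417 = (676 + (76*(-88) - 5)) - 22417 = (676 + (-6688 - 5)) - 22417 = (676 - 6693) - 22417 = -6017 - 22417 = -28434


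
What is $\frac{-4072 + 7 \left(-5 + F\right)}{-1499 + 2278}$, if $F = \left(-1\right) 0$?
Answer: $- \frac{4107}{779} \approx -5.2721$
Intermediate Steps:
$F = 0$
$\frac{-4072 + 7 \left(-5 + F\right)}{-1499 + 2278} = \frac{-4072 + 7 \left(-5 + 0\right)}{-1499 + 2278} = \frac{-4072 + 7 \left(-5\right)}{779} = \left(-4072 - 35\right) \frac{1}{779} = \left(-4107\right) \frac{1}{779} = - \frac{4107}{779}$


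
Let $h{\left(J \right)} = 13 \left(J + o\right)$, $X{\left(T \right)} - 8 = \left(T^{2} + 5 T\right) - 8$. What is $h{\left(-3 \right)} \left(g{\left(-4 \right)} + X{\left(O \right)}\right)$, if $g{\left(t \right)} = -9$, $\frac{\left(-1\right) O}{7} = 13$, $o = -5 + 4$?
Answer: $-406484$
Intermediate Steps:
$o = -1$
$O = -91$ ($O = \left(-7\right) 13 = -91$)
$X{\left(T \right)} = T^{2} + 5 T$ ($X{\left(T \right)} = 8 - \left(8 - T^{2} - 5 T\right) = 8 + \left(-8 + T^{2} + 5 T\right) = T^{2} + 5 T$)
$h{\left(J \right)} = -13 + 13 J$ ($h{\left(J \right)} = 13 \left(J - 1\right) = 13 \left(-1 + J\right) = -13 + 13 J$)
$h{\left(-3 \right)} \left(g{\left(-4 \right)} + X{\left(O \right)}\right) = \left(-13 + 13 \left(-3\right)\right) \left(-9 - 91 \left(5 - 91\right)\right) = \left(-13 - 39\right) \left(-9 - -7826\right) = - 52 \left(-9 + 7826\right) = \left(-52\right) 7817 = -406484$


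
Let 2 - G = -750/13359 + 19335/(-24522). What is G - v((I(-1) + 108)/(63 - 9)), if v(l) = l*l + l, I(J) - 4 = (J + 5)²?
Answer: -2237795867/434995758 ≈ -5.1444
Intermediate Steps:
I(J) = 4 + (5 + J)² (I(J) = 4 + (J + 5)² = 4 + (5 + J)²)
v(l) = l + l² (v(l) = l² + l = l + l²)
G = 1697389/596702 (G = 2 - (-750/13359 + 19335/(-24522)) = 2 - (-750*1/13359 + 19335*(-1/24522)) = 2 - (-250/4453 - 6445/8174) = 2 - 1*(-503985/596702) = 2 + 503985/596702 = 1697389/596702 ≈ 2.8446)
G - v((I(-1) + 108)/(63 - 9)) = 1697389/596702 - ((4 + (5 - 1)²) + 108)/(63 - 9)*(1 + ((4 + (5 - 1)²) + 108)/(63 - 9)) = 1697389/596702 - ((4 + 4²) + 108)/54*(1 + ((4 + 4²) + 108)/54) = 1697389/596702 - ((4 + 16) + 108)*(1/54)*(1 + ((4 + 16) + 108)*(1/54)) = 1697389/596702 - (20 + 108)*(1/54)*(1 + (20 + 108)*(1/54)) = 1697389/596702 - 128*(1/54)*(1 + 128*(1/54)) = 1697389/596702 - 64*(1 + 64/27)/27 = 1697389/596702 - 64*91/(27*27) = 1697389/596702 - 1*5824/729 = 1697389/596702 - 5824/729 = -2237795867/434995758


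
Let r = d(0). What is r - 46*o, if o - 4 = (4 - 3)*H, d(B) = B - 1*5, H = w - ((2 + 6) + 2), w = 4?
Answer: 87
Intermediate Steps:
H = -6 (H = 4 - ((2 + 6) + 2) = 4 - (8 + 2) = 4 - 1*10 = 4 - 10 = -6)
d(B) = -5 + B (d(B) = B - 5 = -5 + B)
o = -2 (o = 4 + (4 - 3)*(-6) = 4 + 1*(-6) = 4 - 6 = -2)
r = -5 (r = -5 + 0 = -5)
r - 46*o = -5 - 46*(-2) = -5 + 92 = 87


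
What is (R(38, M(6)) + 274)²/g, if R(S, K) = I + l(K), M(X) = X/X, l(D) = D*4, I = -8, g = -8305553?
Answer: -72900/8305553 ≈ -0.0087773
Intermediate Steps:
l(D) = 4*D
M(X) = 1
R(S, K) = -8 + 4*K
(R(38, M(6)) + 274)²/g = ((-8 + 4*1) + 274)²/(-8305553) = ((-8 + 4) + 274)²*(-1/8305553) = (-4 + 274)²*(-1/8305553) = 270²*(-1/8305553) = 72900*(-1/8305553) = -72900/8305553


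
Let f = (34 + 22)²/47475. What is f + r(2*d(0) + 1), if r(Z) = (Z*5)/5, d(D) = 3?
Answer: 335461/47475 ≈ 7.0661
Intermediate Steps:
r(Z) = Z (r(Z) = (5*Z)*(⅕) = Z)
f = 3136/47475 (f = 56²*(1/47475) = 3136*(1/47475) = 3136/47475 ≈ 0.066056)
f + r(2*d(0) + 1) = 3136/47475 + (2*3 + 1) = 3136/47475 + (6 + 1) = 3136/47475 + 7 = 335461/47475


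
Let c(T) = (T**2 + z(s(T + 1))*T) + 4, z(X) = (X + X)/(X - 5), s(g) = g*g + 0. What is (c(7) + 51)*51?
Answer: 358632/59 ≈ 6078.5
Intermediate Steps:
s(g) = g**2 (s(g) = g**2 + 0 = g**2)
z(X) = 2*X/(-5 + X) (z(X) = (2*X)/(-5 + X) = 2*X/(-5 + X))
c(T) = 4 + T**2 + 2*T*(1 + T)**2/(-5 + (1 + T)**2) (c(T) = (T**2 + (2*(T + 1)**2/(-5 + (T + 1)**2))*T) + 4 = (T**2 + (2*(1 + T)**2/(-5 + (1 + T)**2))*T) + 4 = (T**2 + 2*T*(1 + T)**2/(-5 + (1 + T)**2)) + 4 = 4 + T**2 + 2*T*(1 + T)**2/(-5 + (1 + T)**2))
(c(7) + 51)*51 = (((-5 + (1 + 7)**2)*(4 + 7**2) + 2*7*(1 + 7)**2)/(-5 + (1 + 7)**2) + 51)*51 = (((-5 + 8**2)*(4 + 49) + 2*7*8**2)/(-5 + 8**2) + 51)*51 = (((-5 + 64)*53 + 2*7*64)/(-5 + 64) + 51)*51 = ((59*53 + 896)/59 + 51)*51 = ((3127 + 896)/59 + 51)*51 = ((1/59)*4023 + 51)*51 = (4023/59 + 51)*51 = (7032/59)*51 = 358632/59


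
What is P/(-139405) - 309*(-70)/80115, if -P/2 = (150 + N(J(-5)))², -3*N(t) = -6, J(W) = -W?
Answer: 9139162/15195145 ≈ 0.60145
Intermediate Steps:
N(t) = 2 (N(t) = -⅓*(-6) = 2)
P = -46208 (P = -2*(150 + 2)² = -2*152² = -2*23104 = -46208)
P/(-139405) - 309*(-70)/80115 = -46208/(-139405) - 309*(-70)/80115 = -46208*(-1/139405) + 21630*(1/80115) = 46208/139405 + 206/763 = 9139162/15195145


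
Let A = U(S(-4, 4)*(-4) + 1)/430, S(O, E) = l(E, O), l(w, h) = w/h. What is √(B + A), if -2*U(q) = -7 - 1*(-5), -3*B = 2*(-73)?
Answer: √80990070/1290 ≈ 6.9763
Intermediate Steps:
S(O, E) = E/O
B = 146/3 (B = -2*(-73)/3 = -⅓*(-146) = 146/3 ≈ 48.667)
U(q) = 1 (U(q) = -(-7 - 1*(-5))/2 = -(-7 + 5)/2 = -½*(-2) = 1)
A = 1/430 ≈ 0.0023256
√(B + A) = √(146/3 + 1/430) = √(62783/1290) = √80990070/1290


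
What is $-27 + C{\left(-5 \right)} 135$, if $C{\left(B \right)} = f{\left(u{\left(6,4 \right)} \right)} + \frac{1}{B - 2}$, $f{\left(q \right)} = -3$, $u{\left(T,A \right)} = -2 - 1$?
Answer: $- \frac{3159}{7} \approx -451.29$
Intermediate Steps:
$u{\left(T,A \right)} = -3$
$C{\left(B \right)} = -3 + \frac{1}{-2 + B}$ ($C{\left(B \right)} = -3 + \frac{1}{B - 2} = -3 + \frac{1}{-2 + B}$)
$-27 + C{\left(-5 \right)} 135 = -27 + \frac{7 - -15}{-2 - 5} \cdot 135 = -27 + \frac{7 + 15}{-7} \cdot 135 = -27 + \left(- \frac{1}{7}\right) 22 \cdot 135 = -27 - \frac{2970}{7} = - \frac{3159}{7}$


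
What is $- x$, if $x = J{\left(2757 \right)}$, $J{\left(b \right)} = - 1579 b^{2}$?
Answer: $12002056371$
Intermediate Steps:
$x = -12002056371$ ($x = - 1579 \cdot 2757^{2} = \left(-1579\right) 7601049 = -12002056371$)
$- x = \left(-1\right) \left(-12002056371\right) = 12002056371$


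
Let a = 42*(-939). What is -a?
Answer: 39438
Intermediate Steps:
a = -39438
-a = -1*(-39438) = 39438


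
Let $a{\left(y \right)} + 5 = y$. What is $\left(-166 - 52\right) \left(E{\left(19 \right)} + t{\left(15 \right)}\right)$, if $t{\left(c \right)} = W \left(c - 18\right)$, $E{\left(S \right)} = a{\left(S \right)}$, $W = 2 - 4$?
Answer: $-4360$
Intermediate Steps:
$W = -2$
$a{\left(y \right)} = -5 + y$
$E{\left(S \right)} = -5 + S$
$t{\left(c \right)} = 36 - 2 c$ ($t{\left(c \right)} = - 2 \left(c - 18\right) = - 2 \left(-18 + c\right) = 36 - 2 c$)
$\left(-166 - 52\right) \left(E{\left(19 \right)} + t{\left(15 \right)}\right) = \left(-166 - 52\right) \left(\left(-5 + 19\right) + \left(36 - 30\right)\right) = - 218 \left(14 + \left(36 - 30\right)\right) = - 218 \left(14 + 6\right) = \left(-218\right) 20 = -4360$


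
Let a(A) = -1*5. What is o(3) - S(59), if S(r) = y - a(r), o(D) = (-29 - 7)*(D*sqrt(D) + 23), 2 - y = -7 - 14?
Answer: -856 - 108*sqrt(3) ≈ -1043.1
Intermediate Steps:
y = 23 (y = 2 - (-7 - 14) = 2 - 1*(-21) = 2 + 21 = 23)
o(D) = -828 - 36*D**(3/2) (o(D) = -36*(D**(3/2) + 23) = -36*(23 + D**(3/2)) = -828 - 36*D**(3/2))
a(A) = -5
S(r) = 28 (S(r) = 23 - 1*(-5) = 23 + 5 = 28)
o(3) - S(59) = (-828 - 108*sqrt(3)) - 1*28 = (-828 - 108*sqrt(3)) - 28 = -856 - 108*sqrt(3)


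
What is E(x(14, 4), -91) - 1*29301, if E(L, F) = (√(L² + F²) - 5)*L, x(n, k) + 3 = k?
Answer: -29306 + √8282 ≈ -29215.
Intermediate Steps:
x(n, k) = -3 + k
E(L, F) = L*(-5 + √(F² + L²)) (E(L, F) = (√(F² + L²) - 5)*L = (-5 + √(F² + L²))*L = L*(-5 + √(F² + L²)))
E(x(14, 4), -91) - 1*29301 = (-3 + 4)*(-5 + √((-91)² + (-3 + 4)²)) - 1*29301 = 1*(-5 + √(8281 + 1²)) - 29301 = 1*(-5 + √(8281 + 1)) - 29301 = 1*(-5 + √8282) - 29301 = (-5 + √8282) - 29301 = -29306 + √8282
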